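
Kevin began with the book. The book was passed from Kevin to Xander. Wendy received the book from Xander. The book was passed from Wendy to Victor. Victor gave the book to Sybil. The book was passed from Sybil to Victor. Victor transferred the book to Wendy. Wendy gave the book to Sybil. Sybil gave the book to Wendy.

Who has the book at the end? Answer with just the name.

Answer: Wendy

Derivation:
Tracking the book through each event:
Start: Kevin has the book.
After event 1: Xander has the book.
After event 2: Wendy has the book.
After event 3: Victor has the book.
After event 4: Sybil has the book.
After event 5: Victor has the book.
After event 6: Wendy has the book.
After event 7: Sybil has the book.
After event 8: Wendy has the book.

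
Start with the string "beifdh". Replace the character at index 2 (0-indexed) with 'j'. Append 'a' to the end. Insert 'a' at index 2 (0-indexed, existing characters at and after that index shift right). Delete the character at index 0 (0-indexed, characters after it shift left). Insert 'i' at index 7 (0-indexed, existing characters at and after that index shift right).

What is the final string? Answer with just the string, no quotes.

Applying each edit step by step:
Start: "beifdh"
Op 1 (replace idx 2: 'i' -> 'j'): "beifdh" -> "bejfdh"
Op 2 (append 'a'): "bejfdh" -> "bejfdha"
Op 3 (insert 'a' at idx 2): "bejfdha" -> "beajfdha"
Op 4 (delete idx 0 = 'b'): "beajfdha" -> "eajfdha"
Op 5 (insert 'i' at idx 7): "eajfdha" -> "eajfdhai"

Answer: eajfdhai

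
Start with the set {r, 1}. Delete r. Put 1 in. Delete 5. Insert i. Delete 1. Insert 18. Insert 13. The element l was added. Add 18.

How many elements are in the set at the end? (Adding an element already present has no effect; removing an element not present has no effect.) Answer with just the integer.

Tracking the set through each operation:
Start: {1, r}
Event 1 (remove r): removed. Set: {1}
Event 2 (add 1): already present, no change. Set: {1}
Event 3 (remove 5): not present, no change. Set: {1}
Event 4 (add i): added. Set: {1, i}
Event 5 (remove 1): removed. Set: {i}
Event 6 (add 18): added. Set: {18, i}
Event 7 (add 13): added. Set: {13, 18, i}
Event 8 (add l): added. Set: {13, 18, i, l}
Event 9 (add 18): already present, no change. Set: {13, 18, i, l}

Final set: {13, 18, i, l} (size 4)

Answer: 4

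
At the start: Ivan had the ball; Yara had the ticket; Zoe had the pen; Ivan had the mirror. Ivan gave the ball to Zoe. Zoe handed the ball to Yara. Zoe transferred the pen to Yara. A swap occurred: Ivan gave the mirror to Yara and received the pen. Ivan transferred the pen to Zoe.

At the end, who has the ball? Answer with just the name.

Tracking all object holders:
Start: ball:Ivan, ticket:Yara, pen:Zoe, mirror:Ivan
Event 1 (give ball: Ivan -> Zoe). State: ball:Zoe, ticket:Yara, pen:Zoe, mirror:Ivan
Event 2 (give ball: Zoe -> Yara). State: ball:Yara, ticket:Yara, pen:Zoe, mirror:Ivan
Event 3 (give pen: Zoe -> Yara). State: ball:Yara, ticket:Yara, pen:Yara, mirror:Ivan
Event 4 (swap mirror<->pen: now mirror:Yara, pen:Ivan). State: ball:Yara, ticket:Yara, pen:Ivan, mirror:Yara
Event 5 (give pen: Ivan -> Zoe). State: ball:Yara, ticket:Yara, pen:Zoe, mirror:Yara

Final state: ball:Yara, ticket:Yara, pen:Zoe, mirror:Yara
The ball is held by Yara.

Answer: Yara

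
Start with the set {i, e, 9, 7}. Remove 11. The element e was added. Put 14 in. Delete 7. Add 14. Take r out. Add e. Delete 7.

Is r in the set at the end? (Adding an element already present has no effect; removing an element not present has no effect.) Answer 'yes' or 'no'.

Answer: no

Derivation:
Tracking the set through each operation:
Start: {7, 9, e, i}
Event 1 (remove 11): not present, no change. Set: {7, 9, e, i}
Event 2 (add e): already present, no change. Set: {7, 9, e, i}
Event 3 (add 14): added. Set: {14, 7, 9, e, i}
Event 4 (remove 7): removed. Set: {14, 9, e, i}
Event 5 (add 14): already present, no change. Set: {14, 9, e, i}
Event 6 (remove r): not present, no change. Set: {14, 9, e, i}
Event 7 (add e): already present, no change. Set: {14, 9, e, i}
Event 8 (remove 7): not present, no change. Set: {14, 9, e, i}

Final set: {14, 9, e, i} (size 4)
r is NOT in the final set.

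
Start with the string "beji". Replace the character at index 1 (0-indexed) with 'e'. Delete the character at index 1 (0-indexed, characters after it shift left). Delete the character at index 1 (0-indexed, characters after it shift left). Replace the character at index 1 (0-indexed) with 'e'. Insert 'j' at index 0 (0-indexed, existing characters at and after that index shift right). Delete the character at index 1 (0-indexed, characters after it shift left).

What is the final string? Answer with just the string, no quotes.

Applying each edit step by step:
Start: "beji"
Op 1 (replace idx 1: 'e' -> 'e'): "beji" -> "beji"
Op 2 (delete idx 1 = 'e'): "beji" -> "bji"
Op 3 (delete idx 1 = 'j'): "bji" -> "bi"
Op 4 (replace idx 1: 'i' -> 'e'): "bi" -> "be"
Op 5 (insert 'j' at idx 0): "be" -> "jbe"
Op 6 (delete idx 1 = 'b'): "jbe" -> "je"

Answer: je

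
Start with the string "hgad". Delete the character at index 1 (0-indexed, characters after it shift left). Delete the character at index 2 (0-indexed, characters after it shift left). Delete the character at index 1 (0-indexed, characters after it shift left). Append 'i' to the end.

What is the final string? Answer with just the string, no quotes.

Answer: hi

Derivation:
Applying each edit step by step:
Start: "hgad"
Op 1 (delete idx 1 = 'g'): "hgad" -> "had"
Op 2 (delete idx 2 = 'd'): "had" -> "ha"
Op 3 (delete idx 1 = 'a'): "ha" -> "h"
Op 4 (append 'i'): "h" -> "hi"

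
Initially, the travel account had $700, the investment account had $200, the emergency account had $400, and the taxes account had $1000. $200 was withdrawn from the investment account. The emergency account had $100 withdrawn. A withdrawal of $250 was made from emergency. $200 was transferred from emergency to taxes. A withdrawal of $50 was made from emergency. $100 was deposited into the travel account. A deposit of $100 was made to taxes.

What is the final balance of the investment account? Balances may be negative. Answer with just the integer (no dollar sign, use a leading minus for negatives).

Tracking account balances step by step:
Start: travel=700, investment=200, emergency=400, taxes=1000
Event 1 (withdraw 200 from investment): investment: 200 - 200 = 0. Balances: travel=700, investment=0, emergency=400, taxes=1000
Event 2 (withdraw 100 from emergency): emergency: 400 - 100 = 300. Balances: travel=700, investment=0, emergency=300, taxes=1000
Event 3 (withdraw 250 from emergency): emergency: 300 - 250 = 50. Balances: travel=700, investment=0, emergency=50, taxes=1000
Event 4 (transfer 200 emergency -> taxes): emergency: 50 - 200 = -150, taxes: 1000 + 200 = 1200. Balances: travel=700, investment=0, emergency=-150, taxes=1200
Event 5 (withdraw 50 from emergency): emergency: -150 - 50 = -200. Balances: travel=700, investment=0, emergency=-200, taxes=1200
Event 6 (deposit 100 to travel): travel: 700 + 100 = 800. Balances: travel=800, investment=0, emergency=-200, taxes=1200
Event 7 (deposit 100 to taxes): taxes: 1200 + 100 = 1300. Balances: travel=800, investment=0, emergency=-200, taxes=1300

Final balance of investment: 0

Answer: 0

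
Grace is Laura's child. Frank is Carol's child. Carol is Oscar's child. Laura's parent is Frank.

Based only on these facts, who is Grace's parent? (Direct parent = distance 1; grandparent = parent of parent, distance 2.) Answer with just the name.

Reconstructing the parent chain from the given facts:
  Oscar -> Carol -> Frank -> Laura -> Grace
(each arrow means 'parent of the next')
Positions in the chain (0 = top):
  position of Oscar: 0
  position of Carol: 1
  position of Frank: 2
  position of Laura: 3
  position of Grace: 4

Grace is at position 4; the parent is 1 step up the chain, i.e. position 3: Laura.

Answer: Laura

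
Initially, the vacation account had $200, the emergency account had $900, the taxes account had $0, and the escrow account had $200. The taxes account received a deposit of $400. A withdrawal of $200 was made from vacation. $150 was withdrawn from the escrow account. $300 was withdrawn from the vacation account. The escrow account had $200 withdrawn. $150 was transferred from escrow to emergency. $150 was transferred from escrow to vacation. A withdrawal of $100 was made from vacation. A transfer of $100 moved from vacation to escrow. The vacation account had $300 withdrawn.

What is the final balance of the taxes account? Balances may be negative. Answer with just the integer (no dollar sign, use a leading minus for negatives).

Answer: 400

Derivation:
Tracking account balances step by step:
Start: vacation=200, emergency=900, taxes=0, escrow=200
Event 1 (deposit 400 to taxes): taxes: 0 + 400 = 400. Balances: vacation=200, emergency=900, taxes=400, escrow=200
Event 2 (withdraw 200 from vacation): vacation: 200 - 200 = 0. Balances: vacation=0, emergency=900, taxes=400, escrow=200
Event 3 (withdraw 150 from escrow): escrow: 200 - 150 = 50. Balances: vacation=0, emergency=900, taxes=400, escrow=50
Event 4 (withdraw 300 from vacation): vacation: 0 - 300 = -300. Balances: vacation=-300, emergency=900, taxes=400, escrow=50
Event 5 (withdraw 200 from escrow): escrow: 50 - 200 = -150. Balances: vacation=-300, emergency=900, taxes=400, escrow=-150
Event 6 (transfer 150 escrow -> emergency): escrow: -150 - 150 = -300, emergency: 900 + 150 = 1050. Balances: vacation=-300, emergency=1050, taxes=400, escrow=-300
Event 7 (transfer 150 escrow -> vacation): escrow: -300 - 150 = -450, vacation: -300 + 150 = -150. Balances: vacation=-150, emergency=1050, taxes=400, escrow=-450
Event 8 (withdraw 100 from vacation): vacation: -150 - 100 = -250. Balances: vacation=-250, emergency=1050, taxes=400, escrow=-450
Event 9 (transfer 100 vacation -> escrow): vacation: -250 - 100 = -350, escrow: -450 + 100 = -350. Balances: vacation=-350, emergency=1050, taxes=400, escrow=-350
Event 10 (withdraw 300 from vacation): vacation: -350 - 300 = -650. Balances: vacation=-650, emergency=1050, taxes=400, escrow=-350

Final balance of taxes: 400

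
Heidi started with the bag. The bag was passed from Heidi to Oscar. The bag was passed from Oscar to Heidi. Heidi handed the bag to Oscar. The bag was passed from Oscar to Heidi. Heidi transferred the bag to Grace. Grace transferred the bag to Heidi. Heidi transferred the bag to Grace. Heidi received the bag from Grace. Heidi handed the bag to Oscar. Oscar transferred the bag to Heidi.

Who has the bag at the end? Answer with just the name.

Tracking the bag through each event:
Start: Heidi has the bag.
After event 1: Oscar has the bag.
After event 2: Heidi has the bag.
After event 3: Oscar has the bag.
After event 4: Heidi has the bag.
After event 5: Grace has the bag.
After event 6: Heidi has the bag.
After event 7: Grace has the bag.
After event 8: Heidi has the bag.
After event 9: Oscar has the bag.
After event 10: Heidi has the bag.

Answer: Heidi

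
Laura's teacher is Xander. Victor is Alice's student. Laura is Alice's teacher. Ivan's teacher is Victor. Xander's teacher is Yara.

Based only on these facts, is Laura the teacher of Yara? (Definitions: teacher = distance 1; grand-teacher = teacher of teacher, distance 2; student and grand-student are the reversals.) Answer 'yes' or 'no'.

Reconstructing the teacher chain from the given facts:
  Yara -> Xander -> Laura -> Alice -> Victor -> Ivan
(each arrow means 'teacher of the next')
Positions in the chain (0 = top):
  position of Yara: 0
  position of Xander: 1
  position of Laura: 2
  position of Alice: 3
  position of Victor: 4
  position of Ivan: 5

Laura is at position 2, Yara is at position 0; signed distance (j - i) = -2.
'teacher' requires j - i = 1. Actual distance is -2, so the relation does NOT hold.

Answer: no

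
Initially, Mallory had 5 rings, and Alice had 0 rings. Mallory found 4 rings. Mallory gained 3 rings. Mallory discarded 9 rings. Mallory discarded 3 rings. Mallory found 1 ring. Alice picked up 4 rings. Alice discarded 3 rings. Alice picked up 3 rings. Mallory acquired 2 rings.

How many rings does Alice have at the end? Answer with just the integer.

Answer: 4

Derivation:
Tracking counts step by step:
Start: Mallory=5, Alice=0
Event 1 (Mallory +4): Mallory: 5 -> 9. State: Mallory=9, Alice=0
Event 2 (Mallory +3): Mallory: 9 -> 12. State: Mallory=12, Alice=0
Event 3 (Mallory -9): Mallory: 12 -> 3. State: Mallory=3, Alice=0
Event 4 (Mallory -3): Mallory: 3 -> 0. State: Mallory=0, Alice=0
Event 5 (Mallory +1): Mallory: 0 -> 1. State: Mallory=1, Alice=0
Event 6 (Alice +4): Alice: 0 -> 4. State: Mallory=1, Alice=4
Event 7 (Alice -3): Alice: 4 -> 1. State: Mallory=1, Alice=1
Event 8 (Alice +3): Alice: 1 -> 4. State: Mallory=1, Alice=4
Event 9 (Mallory +2): Mallory: 1 -> 3. State: Mallory=3, Alice=4

Alice's final count: 4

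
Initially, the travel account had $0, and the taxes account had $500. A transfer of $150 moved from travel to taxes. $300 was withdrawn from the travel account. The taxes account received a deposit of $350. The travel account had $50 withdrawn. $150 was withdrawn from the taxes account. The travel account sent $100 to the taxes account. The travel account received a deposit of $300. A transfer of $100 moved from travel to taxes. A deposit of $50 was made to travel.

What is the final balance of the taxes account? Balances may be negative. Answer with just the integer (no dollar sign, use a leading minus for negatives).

Answer: 1050

Derivation:
Tracking account balances step by step:
Start: travel=0, taxes=500
Event 1 (transfer 150 travel -> taxes): travel: 0 - 150 = -150, taxes: 500 + 150 = 650. Balances: travel=-150, taxes=650
Event 2 (withdraw 300 from travel): travel: -150 - 300 = -450. Balances: travel=-450, taxes=650
Event 3 (deposit 350 to taxes): taxes: 650 + 350 = 1000. Balances: travel=-450, taxes=1000
Event 4 (withdraw 50 from travel): travel: -450 - 50 = -500. Balances: travel=-500, taxes=1000
Event 5 (withdraw 150 from taxes): taxes: 1000 - 150 = 850. Balances: travel=-500, taxes=850
Event 6 (transfer 100 travel -> taxes): travel: -500 - 100 = -600, taxes: 850 + 100 = 950. Balances: travel=-600, taxes=950
Event 7 (deposit 300 to travel): travel: -600 + 300 = -300. Balances: travel=-300, taxes=950
Event 8 (transfer 100 travel -> taxes): travel: -300 - 100 = -400, taxes: 950 + 100 = 1050. Balances: travel=-400, taxes=1050
Event 9 (deposit 50 to travel): travel: -400 + 50 = -350. Balances: travel=-350, taxes=1050

Final balance of taxes: 1050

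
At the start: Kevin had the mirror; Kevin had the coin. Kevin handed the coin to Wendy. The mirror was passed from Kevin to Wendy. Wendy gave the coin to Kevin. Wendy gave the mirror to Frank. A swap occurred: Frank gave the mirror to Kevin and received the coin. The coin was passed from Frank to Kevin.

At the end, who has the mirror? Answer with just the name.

Answer: Kevin

Derivation:
Tracking all object holders:
Start: mirror:Kevin, coin:Kevin
Event 1 (give coin: Kevin -> Wendy). State: mirror:Kevin, coin:Wendy
Event 2 (give mirror: Kevin -> Wendy). State: mirror:Wendy, coin:Wendy
Event 3 (give coin: Wendy -> Kevin). State: mirror:Wendy, coin:Kevin
Event 4 (give mirror: Wendy -> Frank). State: mirror:Frank, coin:Kevin
Event 5 (swap mirror<->coin: now mirror:Kevin, coin:Frank). State: mirror:Kevin, coin:Frank
Event 6 (give coin: Frank -> Kevin). State: mirror:Kevin, coin:Kevin

Final state: mirror:Kevin, coin:Kevin
The mirror is held by Kevin.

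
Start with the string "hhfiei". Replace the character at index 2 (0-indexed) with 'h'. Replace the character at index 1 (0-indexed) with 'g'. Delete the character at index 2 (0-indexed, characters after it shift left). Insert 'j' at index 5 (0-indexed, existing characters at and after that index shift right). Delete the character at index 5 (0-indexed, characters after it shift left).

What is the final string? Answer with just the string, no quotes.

Applying each edit step by step:
Start: "hhfiei"
Op 1 (replace idx 2: 'f' -> 'h'): "hhfiei" -> "hhhiei"
Op 2 (replace idx 1: 'h' -> 'g'): "hhhiei" -> "hghiei"
Op 3 (delete idx 2 = 'h'): "hghiei" -> "hgiei"
Op 4 (insert 'j' at idx 5): "hgiei" -> "hgieij"
Op 5 (delete idx 5 = 'j'): "hgieij" -> "hgiei"

Answer: hgiei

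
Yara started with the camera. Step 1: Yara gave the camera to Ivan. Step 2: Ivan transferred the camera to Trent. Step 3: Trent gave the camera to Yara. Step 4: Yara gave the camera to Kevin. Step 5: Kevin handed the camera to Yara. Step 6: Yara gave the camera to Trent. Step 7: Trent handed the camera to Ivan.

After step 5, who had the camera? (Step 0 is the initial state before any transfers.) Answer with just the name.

Tracking the camera holder through step 5:
After step 0 (start): Yara
After step 1: Ivan
After step 2: Trent
After step 3: Yara
After step 4: Kevin
After step 5: Yara

At step 5, the holder is Yara.

Answer: Yara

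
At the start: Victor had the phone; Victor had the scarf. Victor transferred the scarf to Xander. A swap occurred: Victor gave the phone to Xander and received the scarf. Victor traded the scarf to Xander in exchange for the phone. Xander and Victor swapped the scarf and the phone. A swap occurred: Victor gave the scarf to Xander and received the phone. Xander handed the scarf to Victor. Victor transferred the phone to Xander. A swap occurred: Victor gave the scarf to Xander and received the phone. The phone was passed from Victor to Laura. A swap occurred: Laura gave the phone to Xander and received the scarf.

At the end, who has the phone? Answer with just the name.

Answer: Xander

Derivation:
Tracking all object holders:
Start: phone:Victor, scarf:Victor
Event 1 (give scarf: Victor -> Xander). State: phone:Victor, scarf:Xander
Event 2 (swap phone<->scarf: now phone:Xander, scarf:Victor). State: phone:Xander, scarf:Victor
Event 3 (swap scarf<->phone: now scarf:Xander, phone:Victor). State: phone:Victor, scarf:Xander
Event 4 (swap scarf<->phone: now scarf:Victor, phone:Xander). State: phone:Xander, scarf:Victor
Event 5 (swap scarf<->phone: now scarf:Xander, phone:Victor). State: phone:Victor, scarf:Xander
Event 6 (give scarf: Xander -> Victor). State: phone:Victor, scarf:Victor
Event 7 (give phone: Victor -> Xander). State: phone:Xander, scarf:Victor
Event 8 (swap scarf<->phone: now scarf:Xander, phone:Victor). State: phone:Victor, scarf:Xander
Event 9 (give phone: Victor -> Laura). State: phone:Laura, scarf:Xander
Event 10 (swap phone<->scarf: now phone:Xander, scarf:Laura). State: phone:Xander, scarf:Laura

Final state: phone:Xander, scarf:Laura
The phone is held by Xander.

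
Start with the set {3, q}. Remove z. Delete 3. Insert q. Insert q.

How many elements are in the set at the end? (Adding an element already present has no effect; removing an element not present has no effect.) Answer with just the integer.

Tracking the set through each operation:
Start: {3, q}
Event 1 (remove z): not present, no change. Set: {3, q}
Event 2 (remove 3): removed. Set: {q}
Event 3 (add q): already present, no change. Set: {q}
Event 4 (add q): already present, no change. Set: {q}

Final set: {q} (size 1)

Answer: 1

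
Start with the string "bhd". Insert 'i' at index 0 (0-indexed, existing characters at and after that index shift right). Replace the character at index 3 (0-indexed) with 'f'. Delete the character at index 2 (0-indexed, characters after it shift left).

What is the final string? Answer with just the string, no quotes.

Applying each edit step by step:
Start: "bhd"
Op 1 (insert 'i' at idx 0): "bhd" -> "ibhd"
Op 2 (replace idx 3: 'd' -> 'f'): "ibhd" -> "ibhf"
Op 3 (delete idx 2 = 'h'): "ibhf" -> "ibf"

Answer: ibf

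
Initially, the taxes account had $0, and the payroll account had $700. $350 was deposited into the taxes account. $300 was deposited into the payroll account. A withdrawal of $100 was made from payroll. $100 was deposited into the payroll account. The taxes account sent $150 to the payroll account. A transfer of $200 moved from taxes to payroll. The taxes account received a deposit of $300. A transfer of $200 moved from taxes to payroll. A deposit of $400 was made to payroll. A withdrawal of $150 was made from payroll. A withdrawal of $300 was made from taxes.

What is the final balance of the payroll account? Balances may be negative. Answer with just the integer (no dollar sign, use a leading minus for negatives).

Answer: 1800

Derivation:
Tracking account balances step by step:
Start: taxes=0, payroll=700
Event 1 (deposit 350 to taxes): taxes: 0 + 350 = 350. Balances: taxes=350, payroll=700
Event 2 (deposit 300 to payroll): payroll: 700 + 300 = 1000. Balances: taxes=350, payroll=1000
Event 3 (withdraw 100 from payroll): payroll: 1000 - 100 = 900. Balances: taxes=350, payroll=900
Event 4 (deposit 100 to payroll): payroll: 900 + 100 = 1000. Balances: taxes=350, payroll=1000
Event 5 (transfer 150 taxes -> payroll): taxes: 350 - 150 = 200, payroll: 1000 + 150 = 1150. Balances: taxes=200, payroll=1150
Event 6 (transfer 200 taxes -> payroll): taxes: 200 - 200 = 0, payroll: 1150 + 200 = 1350. Balances: taxes=0, payroll=1350
Event 7 (deposit 300 to taxes): taxes: 0 + 300 = 300. Balances: taxes=300, payroll=1350
Event 8 (transfer 200 taxes -> payroll): taxes: 300 - 200 = 100, payroll: 1350 + 200 = 1550. Balances: taxes=100, payroll=1550
Event 9 (deposit 400 to payroll): payroll: 1550 + 400 = 1950. Balances: taxes=100, payroll=1950
Event 10 (withdraw 150 from payroll): payroll: 1950 - 150 = 1800. Balances: taxes=100, payroll=1800
Event 11 (withdraw 300 from taxes): taxes: 100 - 300 = -200. Balances: taxes=-200, payroll=1800

Final balance of payroll: 1800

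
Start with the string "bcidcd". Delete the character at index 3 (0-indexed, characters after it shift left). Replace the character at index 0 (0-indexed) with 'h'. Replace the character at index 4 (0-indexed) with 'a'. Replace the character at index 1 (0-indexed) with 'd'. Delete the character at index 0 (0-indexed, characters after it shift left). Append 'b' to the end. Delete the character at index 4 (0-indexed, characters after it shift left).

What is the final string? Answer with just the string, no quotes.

Answer: dica

Derivation:
Applying each edit step by step:
Start: "bcidcd"
Op 1 (delete idx 3 = 'd'): "bcidcd" -> "bcicd"
Op 2 (replace idx 0: 'b' -> 'h'): "bcicd" -> "hcicd"
Op 3 (replace idx 4: 'd' -> 'a'): "hcicd" -> "hcica"
Op 4 (replace idx 1: 'c' -> 'd'): "hcica" -> "hdica"
Op 5 (delete idx 0 = 'h'): "hdica" -> "dica"
Op 6 (append 'b'): "dica" -> "dicab"
Op 7 (delete idx 4 = 'b'): "dicab" -> "dica"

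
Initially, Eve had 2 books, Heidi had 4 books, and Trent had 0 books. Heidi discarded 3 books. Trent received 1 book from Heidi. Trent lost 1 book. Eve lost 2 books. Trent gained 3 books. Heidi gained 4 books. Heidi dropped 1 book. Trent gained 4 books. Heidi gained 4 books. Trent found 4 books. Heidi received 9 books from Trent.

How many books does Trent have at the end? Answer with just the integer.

Answer: 2

Derivation:
Tracking counts step by step:
Start: Eve=2, Heidi=4, Trent=0
Event 1 (Heidi -3): Heidi: 4 -> 1. State: Eve=2, Heidi=1, Trent=0
Event 2 (Heidi -> Trent, 1): Heidi: 1 -> 0, Trent: 0 -> 1. State: Eve=2, Heidi=0, Trent=1
Event 3 (Trent -1): Trent: 1 -> 0. State: Eve=2, Heidi=0, Trent=0
Event 4 (Eve -2): Eve: 2 -> 0. State: Eve=0, Heidi=0, Trent=0
Event 5 (Trent +3): Trent: 0 -> 3. State: Eve=0, Heidi=0, Trent=3
Event 6 (Heidi +4): Heidi: 0 -> 4. State: Eve=0, Heidi=4, Trent=3
Event 7 (Heidi -1): Heidi: 4 -> 3. State: Eve=0, Heidi=3, Trent=3
Event 8 (Trent +4): Trent: 3 -> 7. State: Eve=0, Heidi=3, Trent=7
Event 9 (Heidi +4): Heidi: 3 -> 7. State: Eve=0, Heidi=7, Trent=7
Event 10 (Trent +4): Trent: 7 -> 11. State: Eve=0, Heidi=7, Trent=11
Event 11 (Trent -> Heidi, 9): Trent: 11 -> 2, Heidi: 7 -> 16. State: Eve=0, Heidi=16, Trent=2

Trent's final count: 2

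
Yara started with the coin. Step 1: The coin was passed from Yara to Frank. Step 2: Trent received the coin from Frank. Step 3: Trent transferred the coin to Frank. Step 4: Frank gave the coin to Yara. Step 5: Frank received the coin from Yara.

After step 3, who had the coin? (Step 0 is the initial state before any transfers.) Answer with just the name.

Answer: Frank

Derivation:
Tracking the coin holder through step 3:
After step 0 (start): Yara
After step 1: Frank
After step 2: Trent
After step 3: Frank

At step 3, the holder is Frank.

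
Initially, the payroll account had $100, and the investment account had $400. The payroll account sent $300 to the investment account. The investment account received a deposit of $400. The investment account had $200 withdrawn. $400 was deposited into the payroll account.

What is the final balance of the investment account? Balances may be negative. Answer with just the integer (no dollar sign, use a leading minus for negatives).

Answer: 900

Derivation:
Tracking account balances step by step:
Start: payroll=100, investment=400
Event 1 (transfer 300 payroll -> investment): payroll: 100 - 300 = -200, investment: 400 + 300 = 700. Balances: payroll=-200, investment=700
Event 2 (deposit 400 to investment): investment: 700 + 400 = 1100. Balances: payroll=-200, investment=1100
Event 3 (withdraw 200 from investment): investment: 1100 - 200 = 900. Balances: payroll=-200, investment=900
Event 4 (deposit 400 to payroll): payroll: -200 + 400 = 200. Balances: payroll=200, investment=900

Final balance of investment: 900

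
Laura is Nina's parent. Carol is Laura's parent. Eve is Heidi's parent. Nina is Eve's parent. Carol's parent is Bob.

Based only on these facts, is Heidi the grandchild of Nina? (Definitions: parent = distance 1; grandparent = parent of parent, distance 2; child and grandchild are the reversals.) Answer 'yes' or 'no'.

Reconstructing the parent chain from the given facts:
  Bob -> Carol -> Laura -> Nina -> Eve -> Heidi
(each arrow means 'parent of the next')
Positions in the chain (0 = top):
  position of Bob: 0
  position of Carol: 1
  position of Laura: 2
  position of Nina: 3
  position of Eve: 4
  position of Heidi: 5

Heidi is at position 5, Nina is at position 3; signed distance (j - i) = -2.
'grandchild' requires j - i = -2. Actual distance is -2, so the relation HOLDS.

Answer: yes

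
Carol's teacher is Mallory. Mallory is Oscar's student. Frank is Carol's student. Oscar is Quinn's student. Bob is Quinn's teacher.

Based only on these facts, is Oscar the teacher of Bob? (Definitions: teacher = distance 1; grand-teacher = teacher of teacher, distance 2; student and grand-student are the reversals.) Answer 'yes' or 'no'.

Reconstructing the teacher chain from the given facts:
  Bob -> Quinn -> Oscar -> Mallory -> Carol -> Frank
(each arrow means 'teacher of the next')
Positions in the chain (0 = top):
  position of Bob: 0
  position of Quinn: 1
  position of Oscar: 2
  position of Mallory: 3
  position of Carol: 4
  position of Frank: 5

Oscar is at position 2, Bob is at position 0; signed distance (j - i) = -2.
'teacher' requires j - i = 1. Actual distance is -2, so the relation does NOT hold.

Answer: no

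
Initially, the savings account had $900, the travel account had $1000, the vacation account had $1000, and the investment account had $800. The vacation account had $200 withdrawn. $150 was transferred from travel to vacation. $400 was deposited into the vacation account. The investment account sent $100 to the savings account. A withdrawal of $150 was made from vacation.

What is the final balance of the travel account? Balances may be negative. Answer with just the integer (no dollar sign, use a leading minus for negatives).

Tracking account balances step by step:
Start: savings=900, travel=1000, vacation=1000, investment=800
Event 1 (withdraw 200 from vacation): vacation: 1000 - 200 = 800. Balances: savings=900, travel=1000, vacation=800, investment=800
Event 2 (transfer 150 travel -> vacation): travel: 1000 - 150 = 850, vacation: 800 + 150 = 950. Balances: savings=900, travel=850, vacation=950, investment=800
Event 3 (deposit 400 to vacation): vacation: 950 + 400 = 1350. Balances: savings=900, travel=850, vacation=1350, investment=800
Event 4 (transfer 100 investment -> savings): investment: 800 - 100 = 700, savings: 900 + 100 = 1000. Balances: savings=1000, travel=850, vacation=1350, investment=700
Event 5 (withdraw 150 from vacation): vacation: 1350 - 150 = 1200. Balances: savings=1000, travel=850, vacation=1200, investment=700

Final balance of travel: 850

Answer: 850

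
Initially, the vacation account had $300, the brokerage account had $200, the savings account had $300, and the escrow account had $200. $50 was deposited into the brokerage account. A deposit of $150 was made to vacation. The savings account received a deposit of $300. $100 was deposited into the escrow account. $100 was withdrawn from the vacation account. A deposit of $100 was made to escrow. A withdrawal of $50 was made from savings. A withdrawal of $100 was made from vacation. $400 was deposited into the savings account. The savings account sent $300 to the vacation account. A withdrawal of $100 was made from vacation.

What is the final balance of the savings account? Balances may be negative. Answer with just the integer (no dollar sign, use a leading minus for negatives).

Answer: 650

Derivation:
Tracking account balances step by step:
Start: vacation=300, brokerage=200, savings=300, escrow=200
Event 1 (deposit 50 to brokerage): brokerage: 200 + 50 = 250. Balances: vacation=300, brokerage=250, savings=300, escrow=200
Event 2 (deposit 150 to vacation): vacation: 300 + 150 = 450. Balances: vacation=450, brokerage=250, savings=300, escrow=200
Event 3 (deposit 300 to savings): savings: 300 + 300 = 600. Balances: vacation=450, brokerage=250, savings=600, escrow=200
Event 4 (deposit 100 to escrow): escrow: 200 + 100 = 300. Balances: vacation=450, brokerage=250, savings=600, escrow=300
Event 5 (withdraw 100 from vacation): vacation: 450 - 100 = 350. Balances: vacation=350, brokerage=250, savings=600, escrow=300
Event 6 (deposit 100 to escrow): escrow: 300 + 100 = 400. Balances: vacation=350, brokerage=250, savings=600, escrow=400
Event 7 (withdraw 50 from savings): savings: 600 - 50 = 550. Balances: vacation=350, brokerage=250, savings=550, escrow=400
Event 8 (withdraw 100 from vacation): vacation: 350 - 100 = 250. Balances: vacation=250, brokerage=250, savings=550, escrow=400
Event 9 (deposit 400 to savings): savings: 550 + 400 = 950. Balances: vacation=250, brokerage=250, savings=950, escrow=400
Event 10 (transfer 300 savings -> vacation): savings: 950 - 300 = 650, vacation: 250 + 300 = 550. Balances: vacation=550, brokerage=250, savings=650, escrow=400
Event 11 (withdraw 100 from vacation): vacation: 550 - 100 = 450. Balances: vacation=450, brokerage=250, savings=650, escrow=400

Final balance of savings: 650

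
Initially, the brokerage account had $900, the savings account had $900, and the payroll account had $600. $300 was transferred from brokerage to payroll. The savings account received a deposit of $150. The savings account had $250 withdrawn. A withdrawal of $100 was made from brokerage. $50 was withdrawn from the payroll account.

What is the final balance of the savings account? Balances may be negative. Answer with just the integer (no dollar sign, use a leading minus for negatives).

Tracking account balances step by step:
Start: brokerage=900, savings=900, payroll=600
Event 1 (transfer 300 brokerage -> payroll): brokerage: 900 - 300 = 600, payroll: 600 + 300 = 900. Balances: brokerage=600, savings=900, payroll=900
Event 2 (deposit 150 to savings): savings: 900 + 150 = 1050. Balances: brokerage=600, savings=1050, payroll=900
Event 3 (withdraw 250 from savings): savings: 1050 - 250 = 800. Balances: brokerage=600, savings=800, payroll=900
Event 4 (withdraw 100 from brokerage): brokerage: 600 - 100 = 500. Balances: brokerage=500, savings=800, payroll=900
Event 5 (withdraw 50 from payroll): payroll: 900 - 50 = 850. Balances: brokerage=500, savings=800, payroll=850

Final balance of savings: 800

Answer: 800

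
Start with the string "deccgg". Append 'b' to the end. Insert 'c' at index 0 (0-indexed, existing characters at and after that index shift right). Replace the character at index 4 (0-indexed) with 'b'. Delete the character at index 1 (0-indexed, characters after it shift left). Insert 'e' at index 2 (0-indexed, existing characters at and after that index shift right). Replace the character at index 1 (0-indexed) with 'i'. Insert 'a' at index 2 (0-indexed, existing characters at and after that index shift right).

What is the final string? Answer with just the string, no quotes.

Answer: ciaecbggb

Derivation:
Applying each edit step by step:
Start: "deccgg"
Op 1 (append 'b'): "deccgg" -> "deccggb"
Op 2 (insert 'c' at idx 0): "deccggb" -> "cdeccggb"
Op 3 (replace idx 4: 'c' -> 'b'): "cdeccggb" -> "cdecbggb"
Op 4 (delete idx 1 = 'd'): "cdecbggb" -> "cecbggb"
Op 5 (insert 'e' at idx 2): "cecbggb" -> "ceecbggb"
Op 6 (replace idx 1: 'e' -> 'i'): "ceecbggb" -> "ciecbggb"
Op 7 (insert 'a' at idx 2): "ciecbggb" -> "ciaecbggb"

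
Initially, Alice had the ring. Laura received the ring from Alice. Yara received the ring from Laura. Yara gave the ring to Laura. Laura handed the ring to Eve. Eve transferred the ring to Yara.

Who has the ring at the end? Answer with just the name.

Tracking the ring through each event:
Start: Alice has the ring.
After event 1: Laura has the ring.
After event 2: Yara has the ring.
After event 3: Laura has the ring.
After event 4: Eve has the ring.
After event 5: Yara has the ring.

Answer: Yara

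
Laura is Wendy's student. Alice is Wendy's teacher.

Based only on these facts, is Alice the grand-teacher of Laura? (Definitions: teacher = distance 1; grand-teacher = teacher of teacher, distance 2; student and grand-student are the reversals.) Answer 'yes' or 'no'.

Answer: yes

Derivation:
Reconstructing the teacher chain from the given facts:
  Alice -> Wendy -> Laura
(each arrow means 'teacher of the next')
Positions in the chain (0 = top):
  position of Alice: 0
  position of Wendy: 1
  position of Laura: 2

Alice is at position 0, Laura is at position 2; signed distance (j - i) = 2.
'grand-teacher' requires j - i = 2. Actual distance is 2, so the relation HOLDS.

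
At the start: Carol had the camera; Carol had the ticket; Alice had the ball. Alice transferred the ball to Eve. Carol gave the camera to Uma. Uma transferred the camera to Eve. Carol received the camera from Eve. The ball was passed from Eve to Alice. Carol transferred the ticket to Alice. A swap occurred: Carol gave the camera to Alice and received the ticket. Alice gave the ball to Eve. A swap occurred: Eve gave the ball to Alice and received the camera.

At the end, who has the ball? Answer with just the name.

Tracking all object holders:
Start: camera:Carol, ticket:Carol, ball:Alice
Event 1 (give ball: Alice -> Eve). State: camera:Carol, ticket:Carol, ball:Eve
Event 2 (give camera: Carol -> Uma). State: camera:Uma, ticket:Carol, ball:Eve
Event 3 (give camera: Uma -> Eve). State: camera:Eve, ticket:Carol, ball:Eve
Event 4 (give camera: Eve -> Carol). State: camera:Carol, ticket:Carol, ball:Eve
Event 5 (give ball: Eve -> Alice). State: camera:Carol, ticket:Carol, ball:Alice
Event 6 (give ticket: Carol -> Alice). State: camera:Carol, ticket:Alice, ball:Alice
Event 7 (swap camera<->ticket: now camera:Alice, ticket:Carol). State: camera:Alice, ticket:Carol, ball:Alice
Event 8 (give ball: Alice -> Eve). State: camera:Alice, ticket:Carol, ball:Eve
Event 9 (swap ball<->camera: now ball:Alice, camera:Eve). State: camera:Eve, ticket:Carol, ball:Alice

Final state: camera:Eve, ticket:Carol, ball:Alice
The ball is held by Alice.

Answer: Alice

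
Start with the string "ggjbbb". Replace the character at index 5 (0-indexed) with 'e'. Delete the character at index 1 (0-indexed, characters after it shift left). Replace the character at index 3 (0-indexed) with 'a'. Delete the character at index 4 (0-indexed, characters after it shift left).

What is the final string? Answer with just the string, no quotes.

Applying each edit step by step:
Start: "ggjbbb"
Op 1 (replace idx 5: 'b' -> 'e'): "ggjbbb" -> "ggjbbe"
Op 2 (delete idx 1 = 'g'): "ggjbbe" -> "gjbbe"
Op 3 (replace idx 3: 'b' -> 'a'): "gjbbe" -> "gjbae"
Op 4 (delete idx 4 = 'e'): "gjbae" -> "gjba"

Answer: gjba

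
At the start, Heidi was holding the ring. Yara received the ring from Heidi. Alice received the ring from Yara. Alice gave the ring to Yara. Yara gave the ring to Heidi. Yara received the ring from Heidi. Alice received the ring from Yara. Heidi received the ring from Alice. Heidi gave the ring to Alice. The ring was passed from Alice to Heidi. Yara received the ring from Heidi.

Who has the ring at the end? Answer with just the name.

Answer: Yara

Derivation:
Tracking the ring through each event:
Start: Heidi has the ring.
After event 1: Yara has the ring.
After event 2: Alice has the ring.
After event 3: Yara has the ring.
After event 4: Heidi has the ring.
After event 5: Yara has the ring.
After event 6: Alice has the ring.
After event 7: Heidi has the ring.
After event 8: Alice has the ring.
After event 9: Heidi has the ring.
After event 10: Yara has the ring.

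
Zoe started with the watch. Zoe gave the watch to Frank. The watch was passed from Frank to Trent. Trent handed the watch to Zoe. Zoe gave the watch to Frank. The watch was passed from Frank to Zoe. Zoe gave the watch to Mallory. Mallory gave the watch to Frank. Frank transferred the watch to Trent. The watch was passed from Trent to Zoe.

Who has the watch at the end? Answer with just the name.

Answer: Zoe

Derivation:
Tracking the watch through each event:
Start: Zoe has the watch.
After event 1: Frank has the watch.
After event 2: Trent has the watch.
After event 3: Zoe has the watch.
After event 4: Frank has the watch.
After event 5: Zoe has the watch.
After event 6: Mallory has the watch.
After event 7: Frank has the watch.
After event 8: Trent has the watch.
After event 9: Zoe has the watch.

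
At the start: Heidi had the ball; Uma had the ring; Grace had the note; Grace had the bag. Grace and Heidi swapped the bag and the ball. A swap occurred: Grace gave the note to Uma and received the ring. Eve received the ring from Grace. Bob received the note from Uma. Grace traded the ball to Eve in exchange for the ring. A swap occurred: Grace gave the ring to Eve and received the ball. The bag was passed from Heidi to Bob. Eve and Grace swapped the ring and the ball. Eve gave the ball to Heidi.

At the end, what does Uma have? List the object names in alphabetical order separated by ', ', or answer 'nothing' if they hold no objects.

Tracking all object holders:
Start: ball:Heidi, ring:Uma, note:Grace, bag:Grace
Event 1 (swap bag<->ball: now bag:Heidi, ball:Grace). State: ball:Grace, ring:Uma, note:Grace, bag:Heidi
Event 2 (swap note<->ring: now note:Uma, ring:Grace). State: ball:Grace, ring:Grace, note:Uma, bag:Heidi
Event 3 (give ring: Grace -> Eve). State: ball:Grace, ring:Eve, note:Uma, bag:Heidi
Event 4 (give note: Uma -> Bob). State: ball:Grace, ring:Eve, note:Bob, bag:Heidi
Event 5 (swap ball<->ring: now ball:Eve, ring:Grace). State: ball:Eve, ring:Grace, note:Bob, bag:Heidi
Event 6 (swap ring<->ball: now ring:Eve, ball:Grace). State: ball:Grace, ring:Eve, note:Bob, bag:Heidi
Event 7 (give bag: Heidi -> Bob). State: ball:Grace, ring:Eve, note:Bob, bag:Bob
Event 8 (swap ring<->ball: now ring:Grace, ball:Eve). State: ball:Eve, ring:Grace, note:Bob, bag:Bob
Event 9 (give ball: Eve -> Heidi). State: ball:Heidi, ring:Grace, note:Bob, bag:Bob

Final state: ball:Heidi, ring:Grace, note:Bob, bag:Bob
Uma holds: (nothing).

Answer: nothing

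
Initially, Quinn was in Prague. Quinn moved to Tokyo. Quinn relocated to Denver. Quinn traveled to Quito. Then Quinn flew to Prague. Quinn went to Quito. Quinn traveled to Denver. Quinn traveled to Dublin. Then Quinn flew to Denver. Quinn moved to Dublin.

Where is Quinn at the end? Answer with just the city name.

Tracking Quinn's location:
Start: Quinn is in Prague.
After move 1: Prague -> Tokyo. Quinn is in Tokyo.
After move 2: Tokyo -> Denver. Quinn is in Denver.
After move 3: Denver -> Quito. Quinn is in Quito.
After move 4: Quito -> Prague. Quinn is in Prague.
After move 5: Prague -> Quito. Quinn is in Quito.
After move 6: Quito -> Denver. Quinn is in Denver.
After move 7: Denver -> Dublin. Quinn is in Dublin.
After move 8: Dublin -> Denver. Quinn is in Denver.
After move 9: Denver -> Dublin. Quinn is in Dublin.

Answer: Dublin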